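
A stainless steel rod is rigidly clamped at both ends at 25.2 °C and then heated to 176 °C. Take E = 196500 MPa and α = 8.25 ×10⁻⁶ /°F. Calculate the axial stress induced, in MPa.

440 MPa

E = 196500 MPa = 196.5 GPa.
α = 8.25×10⁻⁶/°F × 9/5 = 14.8×10⁻⁶/K.
ΔT = 150.8 K. Constrained thermal stress σ = E·α·ΔT = 196.5×10³ MPa × 14.8×10⁻⁶ × 150.8 = 440 MPa (compressive).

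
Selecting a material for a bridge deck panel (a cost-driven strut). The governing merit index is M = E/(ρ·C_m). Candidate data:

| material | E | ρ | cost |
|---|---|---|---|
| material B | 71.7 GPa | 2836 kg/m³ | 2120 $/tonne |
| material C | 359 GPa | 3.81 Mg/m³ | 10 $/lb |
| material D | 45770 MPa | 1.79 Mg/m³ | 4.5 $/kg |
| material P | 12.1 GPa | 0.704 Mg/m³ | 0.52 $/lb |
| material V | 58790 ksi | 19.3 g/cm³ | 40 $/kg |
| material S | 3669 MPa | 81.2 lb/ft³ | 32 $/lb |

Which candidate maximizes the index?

material P

In SI units:
  material B: E = 71.70 GPa, ρ = 2836 kg/m³, cost = 2.120 $/kg
  material C: E = 359.0 GPa, ρ = 3810 kg/m³, cost = 22.05 $/kg
  material D: E = 45.77 GPa, ρ = 1790 kg/m³, cost = 4.500 $/kg
  material P: E = 12.10 GPa, ρ = 704.0 kg/m³, cost = 1.146 $/kg
  material V: E = 405.3 GPa, ρ = 19300 kg/m³, cost = 40.00 $/kg
  material S: E = 3.669 GPa, ρ = 1301 kg/m³, cost = 70.55 $/kg
  material P: M = 15.0 MN·m per $
  material B: M = 11.9 MN·m per $
  material D: M = 5.68 MN·m per $
  material C: M = 4.27 MN·m per $
  material V: M = 0.525 MN·m per $
  material S: M = 0.0400 MN·m per $
Highest index: material P.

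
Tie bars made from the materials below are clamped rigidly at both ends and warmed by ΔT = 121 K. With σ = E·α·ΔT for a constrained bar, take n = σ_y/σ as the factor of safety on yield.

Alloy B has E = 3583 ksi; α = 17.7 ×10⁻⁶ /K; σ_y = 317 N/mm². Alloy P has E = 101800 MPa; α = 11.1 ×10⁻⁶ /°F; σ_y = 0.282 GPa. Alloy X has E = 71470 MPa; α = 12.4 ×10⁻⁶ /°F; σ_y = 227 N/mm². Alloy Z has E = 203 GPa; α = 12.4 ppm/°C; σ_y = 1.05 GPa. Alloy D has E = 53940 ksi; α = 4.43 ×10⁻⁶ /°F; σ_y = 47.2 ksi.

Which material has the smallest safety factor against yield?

alloy D

Per material, after unit conversion:
  alloy B: E = 24.70, α = 17.7, σ_y = 317.0 → σ = 52.9 MPa, n = 5.99
  alloy P: E = 101.8, α = 20.0, σ_y = 282.0 → σ = 246 MPa, n = 1.15
  alloy X: E = 71.47, α = 22.3, σ_y = 227.0 → σ = 193 MPa, n = 1.18
  alloy Z: E = 203.0, α = 12.4, σ_y = 1050 → σ = 305 MPa, n = 3.45
  alloy D: E = 371.9, α = 7.97, σ_y = 325.4 → σ = 359 MPa, n = 0.907
The minimum is alloy D at n = 0.907.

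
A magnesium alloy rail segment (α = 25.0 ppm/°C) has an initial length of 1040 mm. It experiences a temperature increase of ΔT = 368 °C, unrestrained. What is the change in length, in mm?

ΔL = α·L₀·ΔT = 25.0×10⁻⁶ × 1040 mm × 368.0 K = 9.57 mm.

9.57 mm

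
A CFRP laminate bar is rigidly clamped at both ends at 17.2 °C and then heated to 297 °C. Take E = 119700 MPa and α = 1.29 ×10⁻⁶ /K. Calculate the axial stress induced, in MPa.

43.2 MPa

E = 119700 MPa = 119.7 GPa.
ΔT = 279.8 K. Constrained thermal stress σ = E·α·ΔT = 119.7×10³ MPa × 1.29×10⁻⁶ × 279.8 = 43.2 MPa (compressive).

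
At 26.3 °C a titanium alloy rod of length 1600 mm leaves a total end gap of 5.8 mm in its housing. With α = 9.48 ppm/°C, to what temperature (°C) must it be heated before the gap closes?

α·L₀·ΔT = 5.8 mm ⇒ ΔT = 5.8 / (9.48×10⁻⁶ × 1600.0) = 382.4 K.
T = 26.3 + 382.4 = 408.7 °C.

409 °C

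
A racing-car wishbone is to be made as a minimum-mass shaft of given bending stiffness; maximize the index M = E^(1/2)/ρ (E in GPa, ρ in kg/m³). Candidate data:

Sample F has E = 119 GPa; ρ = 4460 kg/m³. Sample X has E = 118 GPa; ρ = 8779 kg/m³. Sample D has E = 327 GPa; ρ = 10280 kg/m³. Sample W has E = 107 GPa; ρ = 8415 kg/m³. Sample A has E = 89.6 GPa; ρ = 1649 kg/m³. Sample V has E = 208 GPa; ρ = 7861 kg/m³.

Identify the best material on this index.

Per-candidate index values:
  sample A: M = 5.74×10⁻³
  sample F: M = 2.45×10⁻³
  sample V: M = 1.83×10⁻³
  sample D: M = 1.76×10⁻³
  sample X: M = 1.24×10⁻³
  sample W: M = 1.23×10⁻³
Highest index: sample A.

sample A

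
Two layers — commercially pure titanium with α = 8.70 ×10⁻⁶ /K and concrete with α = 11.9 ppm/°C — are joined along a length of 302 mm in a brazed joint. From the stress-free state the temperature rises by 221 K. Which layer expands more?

concrete

α(commercially pure titanium) = 8.70×10⁻⁶/K vs α(concrete) = 11.9×10⁻⁶/K.
Higher α expands more for the same ΔT: concrete.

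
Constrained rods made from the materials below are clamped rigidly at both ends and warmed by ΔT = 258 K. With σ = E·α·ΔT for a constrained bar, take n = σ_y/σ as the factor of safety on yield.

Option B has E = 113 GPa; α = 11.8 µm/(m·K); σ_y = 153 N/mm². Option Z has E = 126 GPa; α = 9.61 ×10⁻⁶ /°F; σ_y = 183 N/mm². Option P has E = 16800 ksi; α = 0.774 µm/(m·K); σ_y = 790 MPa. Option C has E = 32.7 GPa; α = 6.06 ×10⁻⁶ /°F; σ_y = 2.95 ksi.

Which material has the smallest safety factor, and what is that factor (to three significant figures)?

option C, n = 0.221

In consistent units (E in GPa, α in ×10⁻⁶/K, σ_y in MPa):
  option B: E = 113.0, α = 11.8, σ_y = 153.0 → σ = 344 MPa, n = 0.445
  option Z: E = 126.0, α = 17.3, σ_y = 183.0 → σ = 562 MPa, n = 0.325
  option P: E = 115.8, α = 0.774, σ_y = 790.0 → σ = 23.1 MPa, n = 34.2
  option C: E = 32.70, α = 10.9, σ_y = 20.34 → σ = 92.0 MPa, n = 0.221
Smallest n: option C with n = 0.221.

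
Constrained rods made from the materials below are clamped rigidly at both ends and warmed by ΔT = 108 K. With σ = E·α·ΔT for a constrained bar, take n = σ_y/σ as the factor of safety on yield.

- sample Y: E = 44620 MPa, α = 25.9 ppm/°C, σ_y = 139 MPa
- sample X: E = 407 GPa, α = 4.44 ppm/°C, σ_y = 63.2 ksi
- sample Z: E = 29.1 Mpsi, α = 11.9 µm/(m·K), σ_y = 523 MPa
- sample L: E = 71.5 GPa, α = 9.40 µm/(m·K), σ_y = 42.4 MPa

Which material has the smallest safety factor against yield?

Converting E to GPa, α to ×10⁻⁶/K, σ_y to MPa, then σ and n for each:
  sample Y: E = 44.62, α = 25.9, σ_y = 139.0 → σ = 125 MPa, n = 1.11
  sample X: E = 407.0, α = 4.44, σ_y = 435.7 → σ = 195 MPa, n = 2.23
  sample Z: E = 200.6, α = 11.9, σ_y = 523.0 → σ = 258 MPa, n = 2.03
  sample L: E = 71.50, α = 9.40, σ_y = 42.40 → σ = 72.6 MPa, n = 0.584
The minimum is sample L at n = 0.584.

sample L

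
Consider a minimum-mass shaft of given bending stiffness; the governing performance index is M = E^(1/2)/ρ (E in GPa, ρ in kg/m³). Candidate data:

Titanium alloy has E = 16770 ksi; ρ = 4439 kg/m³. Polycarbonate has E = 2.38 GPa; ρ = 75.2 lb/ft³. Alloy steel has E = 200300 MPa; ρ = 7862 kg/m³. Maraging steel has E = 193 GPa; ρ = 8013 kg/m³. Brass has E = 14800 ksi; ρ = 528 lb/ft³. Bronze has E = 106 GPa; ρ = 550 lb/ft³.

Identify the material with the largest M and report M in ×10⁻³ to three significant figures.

titanium alloy, M = 2.42×10⁻³

Convert each candidate to consistent units, then evaluate M:
  titanium alloy: E = 115.6 GPa, ρ = 4439 kg/m³
  polycarbonate: E = 2.380 GPa, ρ = 1205 kg/m³
  alloy steel: E = 200.3 GPa, ρ = 7862 kg/m³
  maraging steel: E = 193.0 GPa, ρ = 8013 kg/m³
  brass: E = 102.0 GPa, ρ = 8458 kg/m³
  bronze: E = 106.0 GPa, ρ = 8810 kg/m³
  titanium alloy: M = 2.42×10⁻³
  alloy steel: M = 1.80×10⁻³
  maraging steel: M = 1.73×10⁻³
  polycarbonate: M = 1.28×10⁻³
  brass: M = 1.19×10⁻³
  bronze: M = 1.17×10⁻³
Highest index: titanium alloy.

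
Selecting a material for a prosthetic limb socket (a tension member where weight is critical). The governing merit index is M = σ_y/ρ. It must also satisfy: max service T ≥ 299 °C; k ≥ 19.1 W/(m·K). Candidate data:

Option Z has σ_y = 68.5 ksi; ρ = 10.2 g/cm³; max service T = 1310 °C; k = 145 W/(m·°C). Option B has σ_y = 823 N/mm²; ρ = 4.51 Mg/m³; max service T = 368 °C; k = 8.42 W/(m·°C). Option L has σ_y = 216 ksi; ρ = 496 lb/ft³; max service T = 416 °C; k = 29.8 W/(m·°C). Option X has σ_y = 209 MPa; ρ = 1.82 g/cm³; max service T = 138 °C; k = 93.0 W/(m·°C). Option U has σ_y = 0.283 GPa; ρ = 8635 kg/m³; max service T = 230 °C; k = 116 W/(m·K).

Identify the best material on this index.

option L

Screen on constraints: max service T ≥ 299 °C; k ≥ 19.1 W/(m·K). Survivors: option Z, option L.
Normalizing units and computing the index:
  option Z: σ_y = 472.3 MPa, ρ = 10200 kg/m³
  option L: σ_y = 1489 MPa, ρ = 7945 kg/m³
  option L: M = 187 kN·m/kg
  option Z: M = 46.3 kN·m/kg
Option L has the largest M.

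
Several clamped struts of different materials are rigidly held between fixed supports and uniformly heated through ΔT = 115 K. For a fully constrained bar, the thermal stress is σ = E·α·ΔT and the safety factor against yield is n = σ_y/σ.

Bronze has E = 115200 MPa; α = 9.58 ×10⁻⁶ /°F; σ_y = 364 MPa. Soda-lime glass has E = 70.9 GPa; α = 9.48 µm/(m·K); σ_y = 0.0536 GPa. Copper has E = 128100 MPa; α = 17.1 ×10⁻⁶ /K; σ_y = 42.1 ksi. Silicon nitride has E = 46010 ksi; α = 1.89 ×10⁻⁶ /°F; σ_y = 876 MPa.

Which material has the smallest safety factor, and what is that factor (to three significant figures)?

Converting E to GPa, α to ×10⁻⁶/K, σ_y to MPa, then σ and n for each:
  bronze: E = 115.2, α = 17.2, σ_y = 364.0 → σ = 228 MPa, n = 1.59
  soda-lime glass: E = 70.90, α = 9.48, σ_y = 53.60 → σ = 77.3 MPa, n = 0.693
  copper: E = 128.1, α = 17.1, σ_y = 290.3 → σ = 252 MPa, n = 1.15
  silicon nitride: E = 317.2, α = 3.40, σ_y = 876.0 → σ = 124 MPa, n = 7.06
Soda-lime glass has the lowest safety factor, n = 0.693.

soda-lime glass, n = 0.693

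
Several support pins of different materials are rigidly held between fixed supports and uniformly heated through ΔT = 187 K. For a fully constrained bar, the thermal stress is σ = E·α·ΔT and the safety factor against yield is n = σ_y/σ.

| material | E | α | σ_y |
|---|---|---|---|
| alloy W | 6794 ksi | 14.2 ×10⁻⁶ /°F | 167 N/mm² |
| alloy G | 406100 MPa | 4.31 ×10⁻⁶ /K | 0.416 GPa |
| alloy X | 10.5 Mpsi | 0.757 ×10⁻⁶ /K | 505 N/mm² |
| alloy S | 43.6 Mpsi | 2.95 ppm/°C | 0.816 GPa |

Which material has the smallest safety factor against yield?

alloy W

With everything in SI (GPa, ×10⁻⁶/K, MPa):
  alloy W: E = 46.84, α = 25.6, σ_y = 167.0 → σ = 224 MPa, n = 0.746
  alloy G: E = 406.1, α = 4.31, σ_y = 416.0 → σ = 327 MPa, n = 1.27
  alloy X: E = 72.39, α = 0.757, σ_y = 505.0 → σ = 10.2 MPa, n = 49.3
  alloy S: E = 300.6, α = 2.95, σ_y = 816.0 → σ = 166 MPa, n = 4.92
The minimum is alloy W at n = 0.746.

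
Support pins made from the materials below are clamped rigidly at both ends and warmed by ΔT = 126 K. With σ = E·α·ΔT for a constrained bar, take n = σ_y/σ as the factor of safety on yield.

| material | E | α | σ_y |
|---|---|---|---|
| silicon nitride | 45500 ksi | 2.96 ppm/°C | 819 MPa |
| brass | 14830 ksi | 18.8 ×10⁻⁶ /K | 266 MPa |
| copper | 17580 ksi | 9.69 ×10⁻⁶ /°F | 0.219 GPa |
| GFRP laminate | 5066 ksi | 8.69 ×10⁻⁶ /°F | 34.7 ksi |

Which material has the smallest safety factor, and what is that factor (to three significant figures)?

With everything in SI (GPa, ×10⁻⁶/K, MPa):
  silicon nitride: E = 313.7, α = 2.96, σ_y = 819.0 → σ = 117 MPa, n = 7.00
  brass: E = 102.2, α = 18.8, σ_y = 266.0 → σ = 242 MPa, n = 1.10
  copper: E = 121.2, α = 17.4, σ_y = 219.0 → σ = 266 MPa, n = 0.822
  GFRP laminate: E = 34.93, α = 15.6, σ_y = 239.2 → σ = 68.8 MPa, n = 3.48
Copper has the lowest safety factor, n = 0.822.

copper, n = 0.822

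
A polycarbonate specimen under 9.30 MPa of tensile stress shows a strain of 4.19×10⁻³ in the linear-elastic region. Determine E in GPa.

2.22 GPa

E = σ/ε = 9.30 MPa / 4.19×10⁻³ = 2220 MPa = 2.22 GPa.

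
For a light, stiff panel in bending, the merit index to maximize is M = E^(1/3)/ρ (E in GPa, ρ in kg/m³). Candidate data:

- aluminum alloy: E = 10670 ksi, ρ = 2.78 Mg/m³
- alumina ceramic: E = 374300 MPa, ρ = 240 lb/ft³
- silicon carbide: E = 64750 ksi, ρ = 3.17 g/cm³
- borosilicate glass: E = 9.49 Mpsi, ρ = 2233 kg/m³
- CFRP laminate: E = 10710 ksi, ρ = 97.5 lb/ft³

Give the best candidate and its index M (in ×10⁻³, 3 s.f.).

Convert each candidate to consistent units, then evaluate M:
  aluminum alloy: E = 73.57 GPa, ρ = 2780 kg/m³
  alumina ceramic: E = 374.3 GPa, ρ = 3844 kg/m³
  silicon carbide: E = 446.4 GPa, ρ = 3170 kg/m³
  borosilicate glass: E = 65.43 GPa, ρ = 2233 kg/m³
  CFRP laminate: E = 73.84 GPa, ρ = 1562 kg/m³
  CFRP laminate: M = 2.69×10⁻³
  silicon carbide: M = 2.41×10⁻³
  alumina ceramic: M = 1.87×10⁻³
  borosilicate glass: M = 1.80×10⁻³
  aluminum alloy: M = 1.51×10⁻³
CFRP laminate ranks first.

CFRP laminate, M = 2.69×10⁻³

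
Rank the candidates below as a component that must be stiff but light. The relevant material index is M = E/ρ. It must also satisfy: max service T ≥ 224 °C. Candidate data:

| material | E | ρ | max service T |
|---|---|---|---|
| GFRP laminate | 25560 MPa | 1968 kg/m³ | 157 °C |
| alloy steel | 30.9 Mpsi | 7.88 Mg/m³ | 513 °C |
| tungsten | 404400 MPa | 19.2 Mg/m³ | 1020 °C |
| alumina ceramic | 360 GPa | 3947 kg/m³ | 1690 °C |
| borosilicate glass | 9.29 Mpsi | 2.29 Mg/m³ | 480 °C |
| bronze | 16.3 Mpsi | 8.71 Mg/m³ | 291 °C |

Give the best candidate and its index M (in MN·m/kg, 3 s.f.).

alumina ceramic, M = 91.2 MN·m/kg

Screen on constraints: max service T ≥ 224 °C. Survivors: alloy steel, tungsten, alumina ceramic, borosilicate glass, bronze.
Convert each candidate to consistent units, then evaluate M:
  alloy steel: E = 213.0 GPa, ρ = 7880 kg/m³
  tungsten: E = 404.4 GPa, ρ = 19200 kg/m³
  alumina ceramic: E = 360.0 GPa, ρ = 3947 kg/m³
  borosilicate glass: E = 64.05 GPa, ρ = 2290 kg/m³
  bronze: E = 112.4 GPa, ρ = 8710 kg/m³
  alumina ceramic: M = 91.2 MN·m/kg
  borosilicate glass: M = 28.0 MN·m/kg
  alloy steel: M = 27.0 MN·m/kg
  tungsten: M = 21.1 MN·m/kg
  bronze: M = 12.9 MN·m/kg
Alumina ceramic ranks first.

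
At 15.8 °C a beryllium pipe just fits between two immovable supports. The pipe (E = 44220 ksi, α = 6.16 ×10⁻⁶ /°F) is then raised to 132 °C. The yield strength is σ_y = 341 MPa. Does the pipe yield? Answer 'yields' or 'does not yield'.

yields

E = 44220 ksi = 304.9 GPa.
α = 6.16×10⁻⁶/°F × 9/5 = 11.1×10⁻⁶/K.
ΔT = 116.2 K. Constrained thermal stress σ = E·α·ΔT = 304.9×10³ MPa × 11.1×10⁻⁶ × 116.2 = 393 MPa (compressive).
Compare to σ_y = 341 MPa: σ ≥ σ_y, so it yields.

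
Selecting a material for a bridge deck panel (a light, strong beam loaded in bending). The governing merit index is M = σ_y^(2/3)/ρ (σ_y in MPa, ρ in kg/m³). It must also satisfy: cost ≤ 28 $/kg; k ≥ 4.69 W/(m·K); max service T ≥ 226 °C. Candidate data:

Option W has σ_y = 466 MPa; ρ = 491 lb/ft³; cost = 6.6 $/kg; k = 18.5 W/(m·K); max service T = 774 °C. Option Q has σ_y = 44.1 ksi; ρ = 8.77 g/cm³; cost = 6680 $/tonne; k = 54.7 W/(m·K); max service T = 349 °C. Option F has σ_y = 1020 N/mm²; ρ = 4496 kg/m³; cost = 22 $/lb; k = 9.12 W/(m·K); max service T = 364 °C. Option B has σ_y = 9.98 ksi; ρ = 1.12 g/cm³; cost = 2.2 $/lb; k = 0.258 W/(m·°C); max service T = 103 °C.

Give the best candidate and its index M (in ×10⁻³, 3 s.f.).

option W, M = 7.64×10⁻³

Screen on constraints: cost ≤ 28 $/kg; k ≥ 4.69 W/(m·K); max service T ≥ 226 °C. Survivors: option W, option Q.
Putting every candidate on a common basis:
  option W: σ_y = 466.0 MPa, ρ = 7865 kg/m³
  option Q: σ_y = 304.1 MPa, ρ = 8770 kg/m³
  option W: M = 7.64×10⁻³
  option Q: M = 5.16×10⁻³
The maximum is for option W.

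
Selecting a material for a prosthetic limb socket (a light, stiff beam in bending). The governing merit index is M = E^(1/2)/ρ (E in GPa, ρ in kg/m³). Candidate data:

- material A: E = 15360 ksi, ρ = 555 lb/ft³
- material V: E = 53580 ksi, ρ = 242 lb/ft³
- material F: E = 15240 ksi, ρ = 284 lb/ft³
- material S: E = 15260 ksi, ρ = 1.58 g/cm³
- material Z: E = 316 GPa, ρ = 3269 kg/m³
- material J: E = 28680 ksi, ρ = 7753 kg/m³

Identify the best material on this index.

material S

In SI units:
  material A: E = 105.9 GPa, ρ = 8890 kg/m³
  material V: E = 369.4 GPa, ρ = 3876 kg/m³
  material F: E = 105.1 GPa, ρ = 4549 kg/m³
  material S: E = 105.2 GPa, ρ = 1580 kg/m³
  material Z: E = 316.0 GPa, ρ = 3269 kg/m³
  material J: E = 197.7 GPa, ρ = 7753 kg/m³
  material S: M = 6.49×10⁻³
  material Z: M = 5.44×10⁻³
  material V: M = 4.96×10⁻³
  material F: M = 2.25×10⁻³
  material J: M = 1.81×10⁻³
  material A: M = 1.16×10⁻³
The maximum is for material S.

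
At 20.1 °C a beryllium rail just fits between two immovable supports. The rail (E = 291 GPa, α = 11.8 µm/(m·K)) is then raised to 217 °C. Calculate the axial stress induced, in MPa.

676 MPa

ΔT = 196.9 K. Constrained thermal stress σ = E·α·ΔT = 291.0×10³ MPa × 11.8×10⁻⁶ × 196.9 = 676 MPa (compressive).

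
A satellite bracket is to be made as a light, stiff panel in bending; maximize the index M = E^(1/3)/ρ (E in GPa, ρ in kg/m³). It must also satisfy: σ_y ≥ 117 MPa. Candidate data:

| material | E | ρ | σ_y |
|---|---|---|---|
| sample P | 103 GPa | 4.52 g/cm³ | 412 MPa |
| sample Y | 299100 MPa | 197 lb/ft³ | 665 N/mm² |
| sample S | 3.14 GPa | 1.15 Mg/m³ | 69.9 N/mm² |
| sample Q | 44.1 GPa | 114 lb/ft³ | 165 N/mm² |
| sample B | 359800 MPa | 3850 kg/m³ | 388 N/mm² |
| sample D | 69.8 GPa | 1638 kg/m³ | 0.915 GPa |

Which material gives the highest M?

sample D

Screen on constraints: σ_y ≥ 117 MPa. Survivors: sample P, sample Y, sample Q, sample B, sample D.
Convert each candidate to consistent units, then evaluate M:
  sample P: E = 103.0 GPa, ρ = 4520 kg/m³
  sample Y: E = 299.1 GPa, ρ = 3156 kg/m³
  sample Q: E = 44.10 GPa, ρ = 1826 kg/m³
  sample B: E = 359.8 GPa, ρ = 3850 kg/m³
  sample D: E = 69.80 GPa, ρ = 1638 kg/m³
  sample D: M = 2.51×10⁻³
  sample Y: M = 2.12×10⁻³
  sample Q: M = 1.93×10⁻³
  sample B: M = 1.85×10⁻³
  sample P: M = 1.04×10⁻³
Sample D ranks first.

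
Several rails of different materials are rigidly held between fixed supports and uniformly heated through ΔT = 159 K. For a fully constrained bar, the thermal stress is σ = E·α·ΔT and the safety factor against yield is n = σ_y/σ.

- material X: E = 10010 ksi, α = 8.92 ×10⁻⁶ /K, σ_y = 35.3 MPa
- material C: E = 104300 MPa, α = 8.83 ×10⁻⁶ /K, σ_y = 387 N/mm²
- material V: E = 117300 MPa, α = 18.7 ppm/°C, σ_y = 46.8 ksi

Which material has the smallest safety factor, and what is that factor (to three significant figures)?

material X, n = 0.361

Converting E to GPa, α to ×10⁻⁶/K, σ_y to MPa, then σ and n for each:
  material X: E = 69.02, α = 8.92, σ_y = 35.30 → σ = 97.9 MPa, n = 0.361
  material C: E = 104.3, α = 8.83, σ_y = 387.0 → σ = 146 MPa, n = 2.64
  material V: E = 117.3, α = 18.7, σ_y = 322.7 → σ = 349 MPa, n = 0.925
The minimum is material X at n = 0.361.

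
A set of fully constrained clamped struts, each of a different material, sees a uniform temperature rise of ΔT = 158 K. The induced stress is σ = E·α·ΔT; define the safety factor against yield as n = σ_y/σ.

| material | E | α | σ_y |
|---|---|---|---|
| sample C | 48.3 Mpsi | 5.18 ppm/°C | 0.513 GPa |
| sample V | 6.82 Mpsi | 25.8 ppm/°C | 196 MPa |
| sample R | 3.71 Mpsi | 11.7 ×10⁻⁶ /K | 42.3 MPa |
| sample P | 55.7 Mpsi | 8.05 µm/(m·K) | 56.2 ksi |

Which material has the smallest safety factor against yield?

With everything in SI (GPa, ×10⁻⁶/K, MPa):
  sample C: E = 333.0, α = 5.18, σ_y = 513.0 → σ = 273 MPa, n = 1.88
  sample V: E = 47.02, α = 25.8, σ_y = 196.0 → σ = 192 MPa, n = 1.02
  sample R: E = 25.58, α = 11.7, σ_y = 42.30 → σ = 47.3 MPa, n = 0.895
  sample P: E = 384.0, α = 8.05, σ_y = 387.5 → σ = 488 MPa, n = 0.793
The minimum is sample P at n = 0.793.

sample P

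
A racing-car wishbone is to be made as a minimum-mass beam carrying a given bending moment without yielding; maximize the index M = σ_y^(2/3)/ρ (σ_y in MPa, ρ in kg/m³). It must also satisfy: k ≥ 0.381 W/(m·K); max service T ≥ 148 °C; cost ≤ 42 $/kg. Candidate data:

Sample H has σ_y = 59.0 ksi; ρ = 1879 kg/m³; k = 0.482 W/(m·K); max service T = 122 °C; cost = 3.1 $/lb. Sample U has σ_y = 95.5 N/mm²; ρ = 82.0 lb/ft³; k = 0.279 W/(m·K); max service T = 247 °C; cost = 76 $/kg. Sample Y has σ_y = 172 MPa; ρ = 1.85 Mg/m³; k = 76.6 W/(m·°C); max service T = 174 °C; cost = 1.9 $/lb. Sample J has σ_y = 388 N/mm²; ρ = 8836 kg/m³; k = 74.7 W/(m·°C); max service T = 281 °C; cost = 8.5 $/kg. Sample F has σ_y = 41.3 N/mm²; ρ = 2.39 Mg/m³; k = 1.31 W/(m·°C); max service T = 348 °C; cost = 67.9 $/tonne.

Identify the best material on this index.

Screen on constraints: k ≥ 0.381 W/(m·K); max service T ≥ 148 °C; cost ≤ 42 $/kg. Survivors: sample Y, sample J, sample F.
After converting to SI:
  sample Y: σ_y = 172.0 MPa, ρ = 1850 kg/m³
  sample J: σ_y = 388.0 MPa, ρ = 8836 kg/m³
  sample F: σ_y = 41.30 MPa, ρ = 2390 kg/m³
  sample Y: M = 16.7×10⁻³
  sample J: M = 6.02×10⁻³
  sample F: M = 5.00×10⁻³
Highest index: sample Y.

sample Y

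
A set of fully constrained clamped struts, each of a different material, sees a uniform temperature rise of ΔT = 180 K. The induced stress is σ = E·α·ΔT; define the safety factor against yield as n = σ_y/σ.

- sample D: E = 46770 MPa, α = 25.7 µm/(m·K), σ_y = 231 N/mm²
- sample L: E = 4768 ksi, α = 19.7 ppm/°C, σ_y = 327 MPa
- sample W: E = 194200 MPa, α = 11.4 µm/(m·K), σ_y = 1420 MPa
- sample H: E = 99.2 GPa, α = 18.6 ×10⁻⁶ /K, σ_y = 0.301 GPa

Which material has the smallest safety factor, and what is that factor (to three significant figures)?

sample H, n = 0.906

Per material, after unit conversion:
  sample D: E = 46.77, α = 25.7, σ_y = 231.0 → σ = 216 MPa, n = 1.07
  sample L: E = 32.87, α = 19.7, σ_y = 327.0 → σ = 117 MPa, n = 2.81
  sample W: E = 194.2, α = 11.4, σ_y = 1420 → σ = 398 MPa, n = 3.56
  sample H: E = 99.20, α = 18.6, σ_y = 301.0 → σ = 332 MPa, n = 0.906
The minimum is sample H at n = 0.906.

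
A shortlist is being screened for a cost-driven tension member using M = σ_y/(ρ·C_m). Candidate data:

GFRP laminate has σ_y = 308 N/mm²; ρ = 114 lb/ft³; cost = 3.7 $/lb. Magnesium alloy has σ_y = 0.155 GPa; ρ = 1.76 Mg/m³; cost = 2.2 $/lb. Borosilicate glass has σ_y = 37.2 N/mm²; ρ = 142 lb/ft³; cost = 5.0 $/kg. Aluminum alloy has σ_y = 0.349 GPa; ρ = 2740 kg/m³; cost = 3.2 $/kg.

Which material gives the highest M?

In SI units:
  GFRP laminate: σ_y = 308.0 MPa, ρ = 1826 kg/m³, cost = 8.157 $/kg
  magnesium alloy: σ_y = 155.0 MPa, ρ = 1760 kg/m³, cost = 4.850 $/kg
  borosilicate glass: σ_y = 37.20 MPa, ρ = 2275 kg/m³, cost = 5.000 $/kg
  aluminum alloy: σ_y = 349.0 MPa, ρ = 2740 kg/m³, cost = 3.200 $/kg
  aluminum alloy: M = 39.8 kN·m per $
  GFRP laminate: M = 20.7 kN·m per $
  magnesium alloy: M = 18.2 kN·m per $
  borosilicate glass: M = 3.27 kN·m per $
Aluminum alloy has the largest M.

aluminum alloy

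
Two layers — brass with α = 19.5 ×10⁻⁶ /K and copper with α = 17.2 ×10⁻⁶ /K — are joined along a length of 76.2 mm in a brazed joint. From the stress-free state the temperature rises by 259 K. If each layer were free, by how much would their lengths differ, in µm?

Δα = |19.5 − 17.2|×10⁻⁶/K = 2.30×10⁻⁶/K.
ΔL_mismatch = Δα·L·ΔT = 2.30×10⁻⁶ × 76.2 mm × 259.0 K = 45.4 µm.

45.4 µm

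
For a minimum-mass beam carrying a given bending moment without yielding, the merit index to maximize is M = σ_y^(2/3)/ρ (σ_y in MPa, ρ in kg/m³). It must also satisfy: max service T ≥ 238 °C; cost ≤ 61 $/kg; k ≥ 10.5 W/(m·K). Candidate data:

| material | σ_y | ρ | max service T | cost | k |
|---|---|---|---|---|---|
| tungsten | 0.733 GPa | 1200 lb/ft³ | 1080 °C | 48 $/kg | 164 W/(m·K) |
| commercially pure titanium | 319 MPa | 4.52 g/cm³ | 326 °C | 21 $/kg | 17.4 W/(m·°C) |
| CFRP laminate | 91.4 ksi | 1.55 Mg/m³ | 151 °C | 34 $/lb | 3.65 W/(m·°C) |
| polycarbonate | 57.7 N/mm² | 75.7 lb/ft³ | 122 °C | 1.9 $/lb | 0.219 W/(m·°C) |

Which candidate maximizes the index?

Screen on constraints: max service T ≥ 238 °C; cost ≤ 61 $/kg; k ≥ 10.5 W/(m·K). Survivors: tungsten, commercially pure titanium.
After converting to SI:
  tungsten: σ_y = 733.0 MPa, ρ = 19220 kg/m³
  commercially pure titanium: σ_y = 319.0 MPa, ρ = 4520 kg/m³
  commercially pure titanium: M = 10.3×10⁻³
  tungsten: M = 4.23×10⁻³
Commercially pure titanium ranks first.

commercially pure titanium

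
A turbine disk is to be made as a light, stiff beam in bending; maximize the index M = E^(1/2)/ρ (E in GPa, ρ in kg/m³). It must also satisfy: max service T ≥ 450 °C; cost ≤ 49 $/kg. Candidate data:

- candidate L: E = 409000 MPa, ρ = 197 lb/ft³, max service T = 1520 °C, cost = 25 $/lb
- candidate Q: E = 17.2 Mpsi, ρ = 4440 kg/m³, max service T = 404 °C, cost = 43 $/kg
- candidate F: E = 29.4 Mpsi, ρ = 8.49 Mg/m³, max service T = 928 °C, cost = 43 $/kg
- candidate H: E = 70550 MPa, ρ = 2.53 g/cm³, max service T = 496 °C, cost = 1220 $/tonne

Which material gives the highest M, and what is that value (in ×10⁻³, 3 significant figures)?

candidate H, M = 3.32×10⁻³

Screen on constraints: max service T ≥ 450 °C; cost ≤ 49 $/kg. Survivors: candidate F, candidate H.
Convert each candidate to consistent units, then evaluate M:
  candidate F: E = 202.7 GPa, ρ = 8490 kg/m³
  candidate H: E = 70.55 GPa, ρ = 2530 kg/m³
  candidate H: M = 3.32×10⁻³
  candidate F: M = 1.68×10⁻³
Highest index: candidate H.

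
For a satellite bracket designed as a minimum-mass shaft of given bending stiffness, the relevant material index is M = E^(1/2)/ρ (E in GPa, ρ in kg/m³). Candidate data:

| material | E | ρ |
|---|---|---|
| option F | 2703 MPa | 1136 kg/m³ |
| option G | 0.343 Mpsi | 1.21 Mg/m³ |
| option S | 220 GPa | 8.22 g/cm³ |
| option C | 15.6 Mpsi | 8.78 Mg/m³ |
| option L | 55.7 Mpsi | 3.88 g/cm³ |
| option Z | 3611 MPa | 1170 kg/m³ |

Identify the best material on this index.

In SI units:
  option F: E = 2.703 GPa, ρ = 1136 kg/m³
  option G: E = 2.365 GPa, ρ = 1210 kg/m³
  option S: E = 220.0 GPa, ρ = 8220 kg/m³
  option C: E = 107.6 GPa, ρ = 8780 kg/m³
  option L: E = 384.0 GPa, ρ = 3880 kg/m³
  option Z: E = 3.611 GPa, ρ = 1170 kg/m³
  option L: M = 5.05×10⁻³
  option S: M = 1.80×10⁻³
  option Z: M = 1.62×10⁻³
  option F: M = 1.45×10⁻³
  option G: M = 1.27×10⁻³
  option C: M = 1.18×10⁻³
Option L ranks first.

option L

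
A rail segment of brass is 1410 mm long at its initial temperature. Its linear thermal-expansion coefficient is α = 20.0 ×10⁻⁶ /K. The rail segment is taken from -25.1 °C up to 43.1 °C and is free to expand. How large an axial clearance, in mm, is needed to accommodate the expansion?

ΔT = 43.1 − (-25.1) = 68.20 K.
ΔL = α·L₀·ΔT = 20.0×10⁻⁶ × 1410 mm × 68.20 K = 1.92 mm.

1.92 mm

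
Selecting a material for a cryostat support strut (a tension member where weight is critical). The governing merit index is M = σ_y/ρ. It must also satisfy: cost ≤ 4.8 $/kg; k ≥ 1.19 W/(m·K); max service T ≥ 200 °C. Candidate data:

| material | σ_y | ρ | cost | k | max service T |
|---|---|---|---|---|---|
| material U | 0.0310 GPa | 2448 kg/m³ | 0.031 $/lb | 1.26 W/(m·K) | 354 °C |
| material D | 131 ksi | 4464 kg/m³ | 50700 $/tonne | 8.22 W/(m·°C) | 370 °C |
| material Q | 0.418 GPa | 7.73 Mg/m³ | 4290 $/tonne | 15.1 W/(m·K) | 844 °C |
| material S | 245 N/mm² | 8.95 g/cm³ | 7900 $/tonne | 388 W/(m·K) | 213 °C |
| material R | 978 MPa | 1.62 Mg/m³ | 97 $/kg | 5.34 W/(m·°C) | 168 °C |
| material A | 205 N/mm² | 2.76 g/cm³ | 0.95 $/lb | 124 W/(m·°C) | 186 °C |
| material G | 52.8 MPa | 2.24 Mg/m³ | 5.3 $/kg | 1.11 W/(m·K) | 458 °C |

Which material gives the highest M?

Screen on constraints: cost ≤ 4.8 $/kg; k ≥ 1.19 W/(m·K); max service T ≥ 200 °C. Survivors: material U, material Q.
After converting to SI:
  material U: σ_y = 31.00 MPa, ρ = 2448 kg/m³
  material Q: σ_y = 418.0 MPa, ρ = 7730 kg/m³
  material Q: M = 54.1 kN·m/kg
  material U: M = 12.7 kN·m/kg
Material Q has the largest M.

material Q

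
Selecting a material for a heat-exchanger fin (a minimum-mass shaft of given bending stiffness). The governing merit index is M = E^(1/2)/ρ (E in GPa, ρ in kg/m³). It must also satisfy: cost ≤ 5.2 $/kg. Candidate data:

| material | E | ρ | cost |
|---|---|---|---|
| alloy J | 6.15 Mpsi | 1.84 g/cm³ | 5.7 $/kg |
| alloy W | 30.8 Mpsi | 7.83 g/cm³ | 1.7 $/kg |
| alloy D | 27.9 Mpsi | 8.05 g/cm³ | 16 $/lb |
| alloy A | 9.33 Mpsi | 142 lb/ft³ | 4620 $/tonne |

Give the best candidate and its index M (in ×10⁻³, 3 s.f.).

alloy A, M = 3.53×10⁻³

Screen on constraints: cost ≤ 5.2 $/kg. Survivors: alloy W, alloy A.
After converting to SI:
  alloy W: E = 212.4 GPa, ρ = 7830 kg/m³
  alloy A: E = 64.33 GPa, ρ = 2275 kg/m³
  alloy A: M = 3.53×10⁻³
  alloy W: M = 1.86×10⁻³
The maximum is for alloy A.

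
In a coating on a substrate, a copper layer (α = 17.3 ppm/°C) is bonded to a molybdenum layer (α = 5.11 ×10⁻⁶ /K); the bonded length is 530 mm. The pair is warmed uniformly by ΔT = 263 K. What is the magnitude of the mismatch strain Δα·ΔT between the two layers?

3.21×10⁻³

Δα = |17.3 − 5.11|×10⁻⁶/K = 12.2×10⁻⁶/K.
Mismatch strain = Δα·ΔT = 12.2×10⁻⁶ × 263.0 = 3.21×10⁻³.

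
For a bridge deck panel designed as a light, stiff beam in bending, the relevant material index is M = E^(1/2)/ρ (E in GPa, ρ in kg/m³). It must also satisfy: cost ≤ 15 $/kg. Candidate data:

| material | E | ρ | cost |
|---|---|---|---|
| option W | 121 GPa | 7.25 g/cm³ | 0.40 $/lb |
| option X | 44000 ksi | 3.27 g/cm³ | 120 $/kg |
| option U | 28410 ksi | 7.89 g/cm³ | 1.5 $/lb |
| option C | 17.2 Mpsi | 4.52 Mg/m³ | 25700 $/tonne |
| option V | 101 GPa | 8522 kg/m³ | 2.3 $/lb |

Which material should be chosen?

Screen on constraints: cost ≤ 15 $/kg. Survivors: option W, option U, option V.
After converting to SI:
  option W: E = 121.0 GPa, ρ = 7250 kg/m³
  option U: E = 195.9 GPa, ρ = 7890 kg/m³
  option V: E = 101.0 GPa, ρ = 8522 kg/m³
  option U: M = 1.77×10⁻³
  option W: M = 1.52×10⁻³
  option V: M = 1.18×10⁻³
The maximum is for option U.

option U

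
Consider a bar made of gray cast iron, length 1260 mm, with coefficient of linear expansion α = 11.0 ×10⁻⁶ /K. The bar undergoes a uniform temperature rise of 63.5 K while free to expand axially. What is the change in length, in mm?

ΔL = α·L₀·ΔT = 11.0×10⁻⁶ × 1260 mm × 63.50 K = 0.880 mm.

0.880 mm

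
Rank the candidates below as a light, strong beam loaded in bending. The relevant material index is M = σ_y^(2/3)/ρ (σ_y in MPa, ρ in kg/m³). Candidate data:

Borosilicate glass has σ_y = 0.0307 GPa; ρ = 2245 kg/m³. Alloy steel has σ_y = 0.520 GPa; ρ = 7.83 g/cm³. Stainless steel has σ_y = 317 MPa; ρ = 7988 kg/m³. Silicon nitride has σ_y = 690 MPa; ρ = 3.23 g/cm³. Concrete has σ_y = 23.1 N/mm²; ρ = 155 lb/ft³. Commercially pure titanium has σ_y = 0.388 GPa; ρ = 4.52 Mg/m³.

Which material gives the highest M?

Normalizing units and computing the index:
  borosilicate glass: σ_y = 30.70 MPa, ρ = 2245 kg/m³
  alloy steel: σ_y = 520.0 MPa, ρ = 7830 kg/m³
  stainless steel: σ_y = 317.0 MPa, ρ = 7988 kg/m³
  silicon nitride: σ_y = 690.0 MPa, ρ = 3230 kg/m³
  concrete: σ_y = 23.10 MPa, ρ = 2483 kg/m³
  commercially pure titanium: σ_y = 388.0 MPa, ρ = 4520 kg/m³
  silicon nitride: M = 24.2×10⁻³
  commercially pure titanium: M = 11.8×10⁻³
  alloy steel: M = 8.26×10⁻³
  stainless steel: M = 5.82×10⁻³
  borosilicate glass: M = 4.37×10⁻³
  concrete: M = 3.27×10⁻³
Silicon nitride ranks first.

silicon nitride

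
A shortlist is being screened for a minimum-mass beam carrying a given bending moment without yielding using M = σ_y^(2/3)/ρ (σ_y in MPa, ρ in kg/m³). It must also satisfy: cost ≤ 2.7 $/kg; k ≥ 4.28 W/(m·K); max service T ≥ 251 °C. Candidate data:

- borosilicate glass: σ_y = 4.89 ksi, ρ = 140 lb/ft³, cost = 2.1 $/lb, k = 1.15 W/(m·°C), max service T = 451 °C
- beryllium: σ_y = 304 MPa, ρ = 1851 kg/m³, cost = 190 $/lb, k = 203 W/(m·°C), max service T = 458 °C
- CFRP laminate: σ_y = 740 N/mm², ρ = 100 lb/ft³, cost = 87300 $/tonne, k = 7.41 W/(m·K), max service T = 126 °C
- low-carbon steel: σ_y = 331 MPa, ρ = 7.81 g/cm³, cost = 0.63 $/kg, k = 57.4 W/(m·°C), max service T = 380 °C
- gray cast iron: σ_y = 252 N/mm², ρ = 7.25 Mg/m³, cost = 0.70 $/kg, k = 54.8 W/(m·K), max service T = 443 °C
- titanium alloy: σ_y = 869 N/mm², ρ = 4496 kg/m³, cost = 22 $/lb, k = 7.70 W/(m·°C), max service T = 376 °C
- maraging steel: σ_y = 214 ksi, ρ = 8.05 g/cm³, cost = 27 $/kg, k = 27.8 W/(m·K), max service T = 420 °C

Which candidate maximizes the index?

Screen on constraints: cost ≤ 2.7 $/kg; k ≥ 4.28 W/(m·K); max service T ≥ 251 °C. Survivors: low-carbon steel, gray cast iron.
Convert each candidate to consistent units, then evaluate M:
  low-carbon steel: σ_y = 331.0 MPa, ρ = 7810 kg/m³
  gray cast iron: σ_y = 252.0 MPa, ρ = 7250 kg/m³
  low-carbon steel: M = 6.13×10⁻³
  gray cast iron: M = 5.50×10⁻³
The maximum is for low-carbon steel.

low-carbon steel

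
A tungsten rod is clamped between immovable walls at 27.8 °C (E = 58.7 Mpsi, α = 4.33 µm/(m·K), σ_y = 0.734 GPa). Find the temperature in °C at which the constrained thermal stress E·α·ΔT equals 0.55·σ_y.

E = 58.7 Mpsi = 404.7 GPa.
σ_y = 0.734 GPa = 734.0 MPa.
E·α·ΔT = 403.7 MPa ⇒ ΔT = 403.7 / (404.7×10³ × 4.33×10⁻⁶) = 230.4 K.
T = 27.8 + 230.4 = 258.2 °C.

258 °C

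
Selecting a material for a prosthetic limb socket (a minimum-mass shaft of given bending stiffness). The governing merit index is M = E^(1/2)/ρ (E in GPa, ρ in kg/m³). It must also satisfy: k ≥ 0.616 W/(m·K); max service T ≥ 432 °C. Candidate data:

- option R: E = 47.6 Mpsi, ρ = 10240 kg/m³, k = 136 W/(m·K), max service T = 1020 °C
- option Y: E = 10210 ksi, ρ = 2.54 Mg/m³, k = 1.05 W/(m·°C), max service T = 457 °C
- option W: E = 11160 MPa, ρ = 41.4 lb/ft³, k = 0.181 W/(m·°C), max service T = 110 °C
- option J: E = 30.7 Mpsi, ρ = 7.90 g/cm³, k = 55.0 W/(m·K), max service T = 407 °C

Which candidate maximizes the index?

Screen on constraints: k ≥ 0.616 W/(m·K); max service T ≥ 432 °C. Survivors: option R, option Y.
Putting every candidate on a common basis:
  option R: E = 328.2 GPa, ρ = 10240 kg/m³
  option Y: E = 70.40 GPa, ρ = 2540 kg/m³
  option Y: M = 3.30×10⁻³
  option R: M = 1.77×10⁻³
The maximum is for option Y.

option Y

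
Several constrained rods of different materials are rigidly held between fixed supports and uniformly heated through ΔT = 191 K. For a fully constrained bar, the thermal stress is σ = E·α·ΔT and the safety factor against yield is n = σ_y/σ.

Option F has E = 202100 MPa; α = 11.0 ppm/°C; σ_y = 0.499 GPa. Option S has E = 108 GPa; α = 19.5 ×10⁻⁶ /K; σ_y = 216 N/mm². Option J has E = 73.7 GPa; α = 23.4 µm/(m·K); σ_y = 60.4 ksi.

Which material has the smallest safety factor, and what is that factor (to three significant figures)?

option S, n = 0.537

With everything in SI (GPa, ×10⁻⁶/K, MPa):
  option F: E = 202.1, α = 11.0, σ_y = 499.0 → σ = 425 MPa, n = 1.18
  option S: E = 108.0, α = 19.5, σ_y = 216.0 → σ = 402 MPa, n = 0.537
  option J: E = 73.70, α = 23.4, σ_y = 416.4 → σ = 329 MPa, n = 1.26
The minimum is option S at n = 0.537.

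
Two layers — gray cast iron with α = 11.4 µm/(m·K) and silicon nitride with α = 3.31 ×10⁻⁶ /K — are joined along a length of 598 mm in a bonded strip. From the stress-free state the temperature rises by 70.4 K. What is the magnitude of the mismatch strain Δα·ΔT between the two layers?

Δα = |11.4 − 3.31|×10⁻⁶/K = 8.09×10⁻⁶/K.
Mismatch strain = Δα·ΔT = 8.09×10⁻⁶ × 70.4 = 5.70×10⁻⁴.

5.70×10⁻⁴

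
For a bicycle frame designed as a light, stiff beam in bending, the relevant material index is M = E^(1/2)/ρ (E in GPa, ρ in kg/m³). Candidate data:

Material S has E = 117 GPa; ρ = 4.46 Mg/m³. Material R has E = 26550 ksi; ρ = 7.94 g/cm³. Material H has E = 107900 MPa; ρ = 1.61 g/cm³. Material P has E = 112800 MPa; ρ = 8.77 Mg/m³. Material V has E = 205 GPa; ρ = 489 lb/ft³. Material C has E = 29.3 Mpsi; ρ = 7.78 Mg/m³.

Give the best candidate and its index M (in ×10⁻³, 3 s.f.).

In SI units:
  material S: E = 117.0 GPa, ρ = 4460 kg/m³
  material R: E = 183.1 GPa, ρ = 7940 kg/m³
  material H: E = 107.9 GPa, ρ = 1610 kg/m³
  material P: E = 112.8 GPa, ρ = 8770 kg/m³
  material V: E = 205.0 GPa, ρ = 7833 kg/m³
  material C: E = 202.0 GPa, ρ = 7780 kg/m³
  material H: M = 6.45×10⁻³
  material S: M = 2.43×10⁻³
  material V: M = 1.83×10⁻³
  material C: M = 1.83×10⁻³
  material R: M = 1.70×10⁻³
  material P: M = 1.21×10⁻³
Highest index: material H.

material H, M = 6.45×10⁻³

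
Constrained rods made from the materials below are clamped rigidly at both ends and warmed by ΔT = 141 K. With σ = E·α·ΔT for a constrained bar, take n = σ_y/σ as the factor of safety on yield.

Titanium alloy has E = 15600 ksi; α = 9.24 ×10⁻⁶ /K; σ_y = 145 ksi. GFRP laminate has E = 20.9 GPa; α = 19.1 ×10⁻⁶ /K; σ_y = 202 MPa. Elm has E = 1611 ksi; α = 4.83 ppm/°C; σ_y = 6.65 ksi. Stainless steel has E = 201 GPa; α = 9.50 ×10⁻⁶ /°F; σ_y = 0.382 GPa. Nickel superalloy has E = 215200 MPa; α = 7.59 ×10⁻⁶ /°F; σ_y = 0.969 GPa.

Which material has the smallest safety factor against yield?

With everything in SI (GPa, ×10⁻⁶/K, MPa):
  titanium alloy: E = 107.6, α = 9.24, σ_y = 999.7 → σ = 140 MPa, n = 7.13
  GFRP laminate: E = 20.90, α = 19.1, σ_y = 202.0 → σ = 56.3 MPa, n = 3.59
  elm: E = 11.11, α = 4.83, σ_y = 45.85 → σ = 7.56 MPa, n = 6.06
  stainless steel: E = 201.0, α = 17.1, σ_y = 382.0 → σ = 485 MPa, n = 0.788
  nickel superalloy: E = 215.2, α = 13.7, σ_y = 969.0 → σ = 415 MPa, n = 2.34
The minimum is stainless steel at n = 0.788.

stainless steel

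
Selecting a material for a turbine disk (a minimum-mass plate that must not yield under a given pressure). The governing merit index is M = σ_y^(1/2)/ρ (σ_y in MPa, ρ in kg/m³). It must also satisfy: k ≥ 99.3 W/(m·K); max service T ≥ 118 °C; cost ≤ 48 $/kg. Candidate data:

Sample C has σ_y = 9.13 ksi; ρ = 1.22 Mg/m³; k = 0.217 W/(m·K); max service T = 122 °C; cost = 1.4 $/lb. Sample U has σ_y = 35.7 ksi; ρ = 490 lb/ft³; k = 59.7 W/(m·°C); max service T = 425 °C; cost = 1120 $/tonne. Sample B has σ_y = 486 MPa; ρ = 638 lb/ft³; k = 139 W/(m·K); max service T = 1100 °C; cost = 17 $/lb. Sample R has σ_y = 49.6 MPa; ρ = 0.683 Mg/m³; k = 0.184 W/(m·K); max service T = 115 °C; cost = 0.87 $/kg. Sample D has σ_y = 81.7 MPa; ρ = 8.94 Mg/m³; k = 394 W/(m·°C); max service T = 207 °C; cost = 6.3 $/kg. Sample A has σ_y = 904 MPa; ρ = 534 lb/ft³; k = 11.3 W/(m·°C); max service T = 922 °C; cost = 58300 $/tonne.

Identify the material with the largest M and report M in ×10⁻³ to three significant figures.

Screen on constraints: k ≥ 99.3 W/(m·K); max service T ≥ 118 °C; cost ≤ 48 $/kg. Survivors: sample B, sample D.
Convert each candidate to consistent units, then evaluate M:
  sample B: σ_y = 486.0 MPa, ρ = 10220 kg/m³
  sample D: σ_y = 81.70 MPa, ρ = 8940 kg/m³
  sample B: M = 2.16×10⁻³
  sample D: M = 1.01×10⁻³
Sample B has the largest M.

sample B, M = 2.16×10⁻³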